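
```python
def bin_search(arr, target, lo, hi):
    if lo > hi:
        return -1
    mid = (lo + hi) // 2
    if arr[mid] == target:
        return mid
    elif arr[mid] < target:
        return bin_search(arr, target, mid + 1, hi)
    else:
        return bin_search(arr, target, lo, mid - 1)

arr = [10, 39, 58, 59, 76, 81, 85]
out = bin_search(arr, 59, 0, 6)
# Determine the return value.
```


bin_search(arr, 59, 0, 6)
lo=0, hi=6, mid=3, arr[mid]=59
arr[3] == 59, found at index 3
= 3


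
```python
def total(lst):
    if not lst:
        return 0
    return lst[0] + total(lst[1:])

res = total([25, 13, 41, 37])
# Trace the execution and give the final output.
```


total([25, 13, 41, 37])
= 25 + total([13, 41, 37])
= 25 + 13 + total([41, 37])
= 25 + 13 + 41 + total([37])
= 25 + 13 + 41 + 37 + total([])
= 25 + 13 + 41 + 37 + 0
= 116


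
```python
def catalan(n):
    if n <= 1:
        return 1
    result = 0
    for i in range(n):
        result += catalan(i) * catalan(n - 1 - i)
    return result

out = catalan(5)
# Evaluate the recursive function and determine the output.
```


catalan(5)
= sum of catalan(i) * catalan(5-1-i) for i in 0..4
First compute sub-values bottom-up:
  catalan(0) = 1, catalan(1) = 1
  catalan(2) = 1*1 + 1*1 = 2
  catalan(3) = 1*2 + 1*1 + 2*1 = 5
  catalan(4) = 1*5 + 1*2 + 2*1 + 5*1 = 14
Now catalan(5):
  catalan(0)*catalan(4) = 1*14 = 14
  catalan(1)*catalan(3) = 1*5 = 5
  catalan(2)*catalan(2) = 2*2 = 4
  catalan(3)*catalan(1) = 5*1 = 5
  catalan(4)*catalan(0) = 14*1 = 14
= 14 + 5 + 4 + 5 + 14
= 42


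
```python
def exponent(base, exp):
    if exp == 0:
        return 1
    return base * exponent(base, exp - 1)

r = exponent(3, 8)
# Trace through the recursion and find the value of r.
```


exponent(3, 8)
= 3 * exponent(3, 7)
= 3 * 3 * exponent(3, 6)
= 3 * 3 * 3 * exponent(3, 5)
= 3 * 3 * 3 * 3 * exponent(3, 4)
= 3 * 3 * 3 * 3 * 3 * exponent(3, 3)
= 3 * 3 * 3 * 3 * 3 * 3 * exponent(3, 2)
= 3 * 3 * 3 * 3 * 3 * 3 * 3 * exponent(3, 1)
= 3 * 3 * 3 * 3 * 3 * 3 * 3 * 3 * exponent(3, 0)
= 3 * 3 * 3 * 3 * 3 * 3 * 3 * 3 * 1
= 6561


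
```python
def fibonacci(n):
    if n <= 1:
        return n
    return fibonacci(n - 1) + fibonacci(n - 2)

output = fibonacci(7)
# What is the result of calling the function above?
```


fibonacci(7)
= fibonacci(6) + fibonacci(5)
= (fibonacci(5) + fibonacci(4)) + fibonacci(5)
Computing bottom-up: fibonacci(0)=0, fibonacci(1)=1, fibonacci(2)=1, fibonacci(3)=2, fibonacci(4)=3, fibonacci(5)=5, fibonacci(6)=8, fibonacci(7)=13
= 13


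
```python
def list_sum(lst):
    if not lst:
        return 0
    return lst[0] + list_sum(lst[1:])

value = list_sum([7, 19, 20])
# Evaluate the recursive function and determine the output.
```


list_sum([7, 19, 20])
= 7 + list_sum([19, 20])
= 7 + 19 + list_sum([20])
= 7 + 19 + 20 + list_sum([])
= 7 + 19 + 20 + 0
= 46


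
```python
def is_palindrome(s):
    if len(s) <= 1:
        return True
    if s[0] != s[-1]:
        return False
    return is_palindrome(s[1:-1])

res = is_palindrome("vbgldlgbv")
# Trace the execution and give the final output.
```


is_palindrome("vbgldlgbv")
"vbgldlgbv": s[0]='v' == s[-1]='v' -> is_palindrome("bgldlgb")
"bgldlgb": s[0]='b' == s[-1]='b' -> is_palindrome("gldlg")
"gldlg": s[0]='g' == s[-1]='g' -> is_palindrome("ldl")
"ldl": s[0]='l' == s[-1]='l' -> is_palindrome("d")
"d": len <= 1 -> True
= True


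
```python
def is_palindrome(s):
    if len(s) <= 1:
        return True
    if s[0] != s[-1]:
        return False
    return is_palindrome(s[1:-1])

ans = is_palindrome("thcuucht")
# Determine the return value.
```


is_palindrome("thcuucht")
"thcuucht": s[0]='t' == s[-1]='t' -> is_palindrome("hcuuch")
"hcuuch": s[0]='h' == s[-1]='h' -> is_palindrome("cuuc")
"cuuc": s[0]='c' == s[-1]='c' -> is_palindrome("uu")
"uu": s[0]='u' == s[-1]='u' -> is_palindrome("")
"": len <= 1 -> True
= True


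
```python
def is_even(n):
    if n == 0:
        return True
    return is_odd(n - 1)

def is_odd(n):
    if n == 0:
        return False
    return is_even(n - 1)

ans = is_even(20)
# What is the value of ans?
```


is_even(20)
= is_odd(19)
= is_even(18)
= is_odd(17)
= is_even(16)
= is_odd(15)
= is_even(14)
= is_odd(13)
= is_even(12)
= is_odd(11)
= is_even(10)
= is_odd(9)
= is_even(8)
= is_odd(7)
= is_even(6)
= is_odd(5)
= is_even(4)
= is_odd(3)
= is_even(2)
= is_odd(1)
= is_even(0)
n == 0: return True
= True


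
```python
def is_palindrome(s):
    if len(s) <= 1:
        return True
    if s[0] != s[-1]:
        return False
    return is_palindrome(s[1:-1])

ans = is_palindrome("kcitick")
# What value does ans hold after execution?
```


is_palindrome("kcitick")
"kcitick": s[0]='k' == s[-1]='k' -> is_palindrome("citic")
"citic": s[0]='c' == s[-1]='c' -> is_palindrome("iti")
"iti": s[0]='i' == s[-1]='i' -> is_palindrome("t")
"t": len <= 1 -> True
= True


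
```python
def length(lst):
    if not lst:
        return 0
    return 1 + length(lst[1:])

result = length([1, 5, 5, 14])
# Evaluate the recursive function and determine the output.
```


length([1, 5, 5, 14])
= 1 + length([5, 5, 14])
= 1 + 1 + length([5, 14])
= 1 + 1 + 1 + length([14])
= 1 + 1 + 1 + 1 + length([])
= 1 + 1 + 1 + 1 + 0
= 4


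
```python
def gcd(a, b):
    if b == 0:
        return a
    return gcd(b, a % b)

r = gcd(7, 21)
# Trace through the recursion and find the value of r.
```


gcd(7, 21)
= gcd(21, 7 % 21) = gcd(21, 7)
= gcd(7, 21 % 7) = gcd(7, 0)
b == 0, return a = 7


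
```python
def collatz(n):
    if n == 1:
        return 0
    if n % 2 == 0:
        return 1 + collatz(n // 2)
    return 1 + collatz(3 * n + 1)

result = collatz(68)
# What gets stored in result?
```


collatz(68)
68 is even -> collatz(34)
34 is even -> collatz(17)
17 is odd -> 3*17+1 = 52 -> collatz(52)
52 is even -> collatz(26)
26 is even -> collatz(13)
13 is odd -> 3*13+1 = 40 -> collatz(40)
40 is even -> collatz(20)
20 is even -> collatz(10)
10 is even -> collatz(5)
5 is odd -> 3*5+1 = 16 -> collatz(16)
16 is even -> collatz(8)
8 is even -> collatz(4)
4 is even -> collatz(2)
2 is even -> collatz(1)
Reached 1 after 14 steps
= 14


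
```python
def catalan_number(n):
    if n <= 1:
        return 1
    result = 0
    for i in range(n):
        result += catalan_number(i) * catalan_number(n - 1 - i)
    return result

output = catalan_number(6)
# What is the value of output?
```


catalan_number(6)
= sum of catalan_number(i) * catalan_number(6-1-i) for i in 0..5
First compute sub-values bottom-up:
  catalan_number(0) = 1, catalan_number(1) = 1
  catalan_number(2) = 1*1 + 1*1 = 2
  catalan_number(3) = 1*2 + 1*1 + 2*1 = 5
  catalan_number(4) = 1*5 + 1*2 + 2*1 + 5*1 = 14
  catalan_number(5) = 1*14 + 1*5 + 2*2 + 5*1 + 14*1 = 42
Now catalan_number(6):
  catalan_number(0)*catalan_number(5) = 1*42 = 42
  catalan_number(1)*catalan_number(4) = 1*14 = 14
  catalan_number(2)*catalan_number(3) = 2*5 = 10
  catalan_number(3)*catalan_number(2) = 5*2 = 10
  catalan_number(4)*catalan_number(1) = 14*1 = 14
  catalan_number(5)*catalan_number(0) = 42*1 = 42
= 42 + 14 + 10 + 10 + 14 + 42
= 132


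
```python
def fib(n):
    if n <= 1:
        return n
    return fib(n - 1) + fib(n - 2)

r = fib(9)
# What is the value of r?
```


fib(9)
= fib(8) + fib(7)
= (fib(7) + fib(6)) + fib(7)
Computing bottom-up: fib(0)=0, fib(1)=1, fib(2)=1, fib(3)=2, fib(4)=3, fib(5)=5, fib(6)=8, fib(7)=13, fib(8)=21, fib(9)=34
= 34


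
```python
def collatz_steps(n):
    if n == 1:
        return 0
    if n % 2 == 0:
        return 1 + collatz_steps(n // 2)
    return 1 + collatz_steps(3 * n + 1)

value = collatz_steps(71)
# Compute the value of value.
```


collatz_steps(71)
71 is odd -> 3*71+1 = 214 -> collatz_steps(214)
214 is even -> collatz_steps(107)
107 is odd -> 3*107+1 = 322 -> collatz_steps(322)
322 is even -> collatz_steps(161)
161 is odd -> 3*161+1 = 484 -> collatz_steps(484)
484 is even -> collatz_steps(242)
242 is even -> collatz_steps(121)
121 is odd -> 3*121+1 = 364 -> collatz_steps(364)
364 is even -> collatz_steps(182)
182 is even -> collatz_steps(91)
91 is odd -> 3*91+1 = 274 -> collatz_steps(274)
274 is even -> collatz_steps(137)
137 is odd -> 3*137+1 = 412 -> collatz_steps(412)
412 is even -> collatz_steps(206)
206 is even -> collatz_steps(103)
103 is odd -> 3*103+1 = 310 -> collatz_steps(310)
310 is even -> collatz_steps(155)
155 is odd -> 3*155+1 = 466 -> collatz_steps(466)
466 is even -> collatz_steps(233)
233 is odd -> 3*233+1 = 700 -> collatz_steps(700)
700 is even -> collatz_steps(350)
350 is even -> collatz_steps(175)
175 is odd -> 3*175+1 = 526 -> collatz_steps(526)
526 is even -> collatz_steps(263)
263 is odd -> 3*263+1 = 790 -> collatz_steps(790)
790 is even -> collatz_steps(395)
395 is odd -> 3*395+1 = 1186 -> collatz_steps(1186)
1186 is even -> collatz_steps(593)
593 is odd -> 3*593+1 = 1780 -> collatz_steps(1780)
1780 is even -> collatz_steps(890)
890 is even -> collatz_steps(445)
445 is odd -> 3*445+1 = 1336 -> collatz_steps(1336)
1336 is even -> collatz_steps(668)
668 is even -> collatz_steps(334)
334 is even -> collatz_steps(167)
167 is odd -> 3*167+1 = 502 -> collatz_steps(502)
502 is even -> collatz_steps(251)
251 is odd -> 3*251+1 = 754 -> collatz_steps(754)
754 is even -> collatz_steps(377)
377 is odd -> 3*377+1 = 1132 -> collatz_steps(1132)
1132 is even -> collatz_steps(566)
566 is even -> collatz_steps(283)
283 is odd -> 3*283+1 = 850 -> collatz_steps(850)
850 is even -> collatz_steps(425)
425 is odd -> 3*425+1 = 1276 -> collatz_steps(1276)
1276 is even -> collatz_steps(638)
638 is even -> collatz_steps(319)
319 is odd -> 3*319+1 = 958 -> collatz_steps(958)
958 is even -> collatz_steps(479)
479 is odd -> 3*479+1 = 1438 -> collatz_steps(1438)
1438 is even -> collatz_steps(719)
719 is odd -> 3*719+1 = 2158 -> collatz_steps(2158)
2158 is even -> collatz_steps(1079)
1079 is odd -> 3*1079+1 = 3238 -> collatz_steps(3238)
3238 is even -> collatz_steps(1619)
1619 is odd -> 3*1619+1 = 4858 -> collatz_steps(4858)
4858 is even -> collatz_steps(2429)
2429 is odd -> 3*2429+1 = 7288 -> collatz_steps(7288)
7288 is even -> collatz_steps(3644)
3644 is even -> collatz_steps(1822)
1822 is even -> collatz_steps(911)
911 is odd -> 3*911+1 = 2734 -> collatz_steps(2734)
2734 is even -> collatz_steps(1367)
1367 is odd -> 3*1367+1 = 4102 -> collatz_steps(4102)
4102 is even -> collatz_steps(2051)
2051 is odd -> 3*2051+1 = 6154 -> collatz_steps(6154)
6154 is even -> collatz_steps(3077)
3077 is odd -> 3*3077+1 = 9232 -> collatz_steps(9232)
9232 is even -> collatz_steps(4616)
4616 is even -> collatz_steps(2308)
2308 is even -> collatz_steps(1154)
1154 is even -> collatz_steps(577)
577 is odd -> 3*577+1 = 1732 -> collatz_steps(1732)
1732 is even -> collatz_steps(866)
866 is even -> collatz_steps(433)
433 is odd -> 3*433+1 = 1300 -> collatz_steps(1300)
1300 is even -> collatz_steps(650)
650 is even -> collatz_steps(325)
325 is odd -> 3*325+1 = 976 -> collatz_steps(976)
976 is even -> collatz_steps(488)
488 is even -> collatz_steps(244)
244 is even -> collatz_steps(122)
122 is even -> collatz_steps(61)
61 is odd -> 3*61+1 = 184 -> collatz_steps(184)
184 is even -> collatz_steps(92)
92 is even -> collatz_steps(46)
46 is even -> collatz_steps(23)
23 is odd -> 3*23+1 = 70 -> collatz_steps(70)
70 is even -> collatz_steps(35)
35 is odd -> 3*35+1 = 106 -> collatz_steps(106)
106 is even -> collatz_steps(53)
53 is odd -> 3*53+1 = 160 -> collatz_steps(160)
160 is even -> collatz_steps(80)
80 is even -> collatz_steps(40)
40 is even -> collatz_steps(20)
20 is even -> collatz_steps(10)
10 is even -> collatz_steps(5)
5 is odd -> 3*5+1 = 16 -> collatz_steps(16)
16 is even -> collatz_steps(8)
8 is even -> collatz_steps(4)
4 is even -> collatz_steps(2)
2 is even -> collatz_steps(1)
Reached 1 after 102 steps
= 102


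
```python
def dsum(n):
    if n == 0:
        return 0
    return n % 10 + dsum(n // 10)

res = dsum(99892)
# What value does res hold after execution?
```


dsum(99892)
= 2 + dsum(9989)
= 2 + 9 + dsum(998)
= 2 + 9 + 8 + dsum(99)
= 2 + 9 + 8 + 9 + dsum(9)
= 2 + 9 + 8 + 9 + 9 + dsum(0)
= 2 + 9 + 8 + 9 + 9 + 0
= 37


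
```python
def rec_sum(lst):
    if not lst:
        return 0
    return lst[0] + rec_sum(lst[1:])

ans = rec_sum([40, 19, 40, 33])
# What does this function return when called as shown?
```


rec_sum([40, 19, 40, 33])
= 40 + rec_sum([19, 40, 33])
= 40 + 19 + rec_sum([40, 33])
= 40 + 19 + 40 + rec_sum([33])
= 40 + 19 + 40 + 33 + rec_sum([])
= 40 + 19 + 40 + 33 + 0
= 132


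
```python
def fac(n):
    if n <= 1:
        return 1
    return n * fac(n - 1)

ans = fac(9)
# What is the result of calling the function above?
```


fac(9)
= 9 * fac(8)
= 9 * 8 * fac(7)
= 9 * 8 * 7 * fac(6)
= 9 * 8 * 7 * 6 * fac(5)
= 9 * 8 * 7 * 6 * 5 * fac(4)
= 9 * 8 * 7 * 6 * 5 * 4 * fac(3)
= 9 * 8 * 7 * 6 * 5 * 4 * 3 * fac(2)
= 9 * 8 * 7 * 6 * 5 * 4 * 3 * 2 * fac(1)
= 9 * 8 * 7 * 6 * 5 * 4 * 3 * 2 * 1
= 362880


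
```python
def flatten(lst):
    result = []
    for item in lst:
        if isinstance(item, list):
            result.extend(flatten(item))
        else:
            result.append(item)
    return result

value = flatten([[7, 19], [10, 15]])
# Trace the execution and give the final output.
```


flatten([[7, 19], [10, 15]])
Processing each element:
  [7, 19] is a list -> flatten recursively -> [7, 19]
  [10, 15] is a list -> flatten recursively -> [10, 15]
= [7, 19, 10, 15]


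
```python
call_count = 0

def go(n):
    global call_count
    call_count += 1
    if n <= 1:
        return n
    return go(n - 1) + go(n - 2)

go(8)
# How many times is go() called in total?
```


go(8) calls go(7) and go(6); each non-base call branches into two more.
Let C(k) = total number of calls made by go(k), including the call to go(k) itself.
Base cases: C(0) = 1, C(1) = 1
Recurrence: C(k) = 1 + C(k-1) + C(k-2)
  C(2) = 1 + C(1) + C(0) = 1 + 1 + 1 = 3
  C(3) = 1 + C(2) + C(1) = 1 + 3 + 1 = 5
  C(4) = 1 + C(3) + C(2) = 1 + 5 + 3 = 9
  C(5) = 1 + C(4) + C(3) = 1 + 9 + 5 = 15
  C(6) = 1 + C(5) + C(4) = 1 + 15 + 9 = 25
  C(7) = 1 + C(6) + C(5) = 1 + 25 + 15 = 41
  C(8) = 1 + C(7) + C(6) = 1 + 41 + 25 = 67
Total calls = C(8) = 67


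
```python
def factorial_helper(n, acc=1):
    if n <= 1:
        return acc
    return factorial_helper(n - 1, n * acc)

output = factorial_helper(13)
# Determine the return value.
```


factorial_helper(13, 1)
= factorial_helper(12, 13 * 1) = factorial_helper(12, 13)
= factorial_helper(11, 12 * 13) = factorial_helper(11, 156)
= factorial_helper(10, 11 * 156) = factorial_helper(10, 1716)
= factorial_helper(9, 10 * 1716) = factorial_helper(9, 17160)
= factorial_helper(8, 9 * 17160) = factorial_helper(8, 154440)
= factorial_helper(7, 8 * 154440) = factorial_helper(7, 1235520)
= factorial_helper(6, 7 * 1235520) = factorial_helper(6, 8648640)
= factorial_helper(5, 6 * 8648640) = factorial_helper(5, 51891840)
= factorial_helper(4, 5 * 51891840) = factorial_helper(4, 259459200)
= factorial_helper(3, 4 * 259459200) = factorial_helper(3, 1037836800)
= factorial_helper(2, 3 * 1037836800) = factorial_helper(2, 3113510400)
= factorial_helper(1, 2 * 3113510400) = factorial_helper(1, 6227020800)
n <= 1, return acc = 6227020800


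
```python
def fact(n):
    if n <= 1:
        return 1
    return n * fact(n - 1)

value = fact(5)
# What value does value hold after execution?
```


fact(5)
= 5 * fact(4)
= 5 * 4 * fact(3)
= 5 * 4 * 3 * fact(2)
= 5 * 4 * 3 * 2 * fact(1)
= 5 * 4 * 3 * 2 * 1
= 120


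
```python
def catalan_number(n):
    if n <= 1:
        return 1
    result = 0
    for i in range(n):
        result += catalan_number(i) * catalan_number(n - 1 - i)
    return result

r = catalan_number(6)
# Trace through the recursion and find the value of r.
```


catalan_number(6)
= sum of catalan_number(i) * catalan_number(6-1-i) for i in 0..5
First compute sub-values bottom-up:
  catalan_number(0) = 1, catalan_number(1) = 1
  catalan_number(2) = 1*1 + 1*1 = 2
  catalan_number(3) = 1*2 + 1*1 + 2*1 = 5
  catalan_number(4) = 1*5 + 1*2 + 2*1 + 5*1 = 14
  catalan_number(5) = 1*14 + 1*5 + 2*2 + 5*1 + 14*1 = 42
Now catalan_number(6):
  catalan_number(0)*catalan_number(5) = 1*42 = 42
  catalan_number(1)*catalan_number(4) = 1*14 = 14
  catalan_number(2)*catalan_number(3) = 2*5 = 10
  catalan_number(3)*catalan_number(2) = 5*2 = 10
  catalan_number(4)*catalan_number(1) = 14*1 = 14
  catalan_number(5)*catalan_number(0) = 42*1 = 42
= 42 + 14 + 10 + 10 + 14 + 42
= 132


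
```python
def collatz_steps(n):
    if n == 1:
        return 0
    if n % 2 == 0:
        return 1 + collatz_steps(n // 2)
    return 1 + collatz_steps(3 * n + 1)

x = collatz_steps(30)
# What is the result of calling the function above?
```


collatz_steps(30)
30 is even -> collatz_steps(15)
15 is odd -> 3*15+1 = 46 -> collatz_steps(46)
46 is even -> collatz_steps(23)
23 is odd -> 3*23+1 = 70 -> collatz_steps(70)
70 is even -> collatz_steps(35)
35 is odd -> 3*35+1 = 106 -> collatz_steps(106)
106 is even -> collatz_steps(53)
53 is odd -> 3*53+1 = 160 -> collatz_steps(160)
160 is even -> collatz_steps(80)
80 is even -> collatz_steps(40)
40 is even -> collatz_steps(20)
20 is even -> collatz_steps(10)
10 is even -> collatz_steps(5)
5 is odd -> 3*5+1 = 16 -> collatz_steps(16)
16 is even -> collatz_steps(8)
8 is even -> collatz_steps(4)
4 is even -> collatz_steps(2)
2 is even -> collatz_steps(1)
Reached 1 after 18 steps
= 18


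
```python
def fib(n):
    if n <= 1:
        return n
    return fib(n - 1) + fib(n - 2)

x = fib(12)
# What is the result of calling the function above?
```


fib(12)
= fib(11) + fib(10)
= (fib(10) + fib(9)) + fib(10)
Computing bottom-up: fib(0)=0, fib(1)=1, fib(2)=1, fib(3)=2, fib(4)=3, fib(5)=5, fib(6)=8, fib(7)=13, fib(8)=21, fib(9)=34, fib(10)=55, fib(11)=89, fib(12)=144
= 144


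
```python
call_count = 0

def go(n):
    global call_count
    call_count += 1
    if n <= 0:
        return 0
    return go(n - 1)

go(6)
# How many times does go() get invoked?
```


go(6) calls go(5) calls ... calls go(0)
Total calls: 6 + 1 (for base case) = 7


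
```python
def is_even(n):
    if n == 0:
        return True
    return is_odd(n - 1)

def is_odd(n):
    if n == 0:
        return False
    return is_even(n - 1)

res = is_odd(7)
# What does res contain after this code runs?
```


is_odd(7)
= is_even(6)
= is_odd(5)
= is_even(4)
= is_odd(3)
= is_even(2)
= is_odd(1)
= is_even(0)
n == 0: return True
= True


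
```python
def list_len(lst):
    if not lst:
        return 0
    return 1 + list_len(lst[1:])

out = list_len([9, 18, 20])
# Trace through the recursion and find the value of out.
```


list_len([9, 18, 20])
= 1 + list_len([18, 20])
= 1 + 1 + list_len([20])
= 1 + 1 + 1 + list_len([])
= 1 + 1 + 1 + 0
= 3


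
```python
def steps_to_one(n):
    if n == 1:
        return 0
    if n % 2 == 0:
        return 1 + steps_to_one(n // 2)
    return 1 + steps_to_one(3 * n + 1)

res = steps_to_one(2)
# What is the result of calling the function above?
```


steps_to_one(2)
2 is even -> steps_to_one(1)
Reached 1 after 1 steps
= 1


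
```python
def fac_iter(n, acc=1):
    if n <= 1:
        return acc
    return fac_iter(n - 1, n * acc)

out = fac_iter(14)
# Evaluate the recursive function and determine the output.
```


fac_iter(14, 1)
= fac_iter(13, 14 * 1) = fac_iter(13, 14)
= fac_iter(12, 13 * 14) = fac_iter(12, 182)
= fac_iter(11, 12 * 182) = fac_iter(11, 2184)
= fac_iter(10, 11 * 2184) = fac_iter(10, 24024)
= fac_iter(9, 10 * 24024) = fac_iter(9, 240240)
= fac_iter(8, 9 * 240240) = fac_iter(8, 2162160)
= fac_iter(7, 8 * 2162160) = fac_iter(7, 17297280)
= fac_iter(6, 7 * 17297280) = fac_iter(6, 121080960)
= fac_iter(5, 6 * 121080960) = fac_iter(5, 726485760)
= fac_iter(4, 5 * 726485760) = fac_iter(4, 3632428800)
= fac_iter(3, 4 * 3632428800) = fac_iter(3, 14529715200)
= fac_iter(2, 3 * 14529715200) = fac_iter(2, 43589145600)
= fac_iter(1, 2 * 43589145600) = fac_iter(1, 87178291200)
n <= 1, return acc = 87178291200


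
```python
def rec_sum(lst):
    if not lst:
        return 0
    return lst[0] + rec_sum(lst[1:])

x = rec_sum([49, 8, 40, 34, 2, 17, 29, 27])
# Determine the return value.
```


rec_sum([49, 8, 40, 34, 2, 17, 29, 27])
= 49 + rec_sum([8, 40, 34, 2, 17, 29, 27])
= 49 + 8 + rec_sum([40, 34, 2, 17, 29, 27])
= 49 + 8 + 40 + rec_sum([34, 2, 17, 29, 27])
= 49 + 8 + 40 + 34 + rec_sum([2, 17, 29, 27])
= 49 + 8 + 40 + 34 + 2 + rec_sum([17, 29, 27])
= 49 + 8 + 40 + 34 + 2 + 17 + rec_sum([29, 27])
= 49 + 8 + 40 + 34 + 2 + 17 + 29 + rec_sum([27])
= 49 + 8 + 40 + 34 + 2 + 17 + 29 + 27 + rec_sum([])
= 49 + 8 + 40 + 34 + 2 + 17 + 29 + 27 + 0
= 206


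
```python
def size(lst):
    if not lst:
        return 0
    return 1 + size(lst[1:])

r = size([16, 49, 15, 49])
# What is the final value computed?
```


size([16, 49, 15, 49])
= 1 + size([49, 15, 49])
= 1 + 1 + size([15, 49])
= 1 + 1 + 1 + size([49])
= 1 + 1 + 1 + 1 + size([])
= 1 + 1 + 1 + 1 + 0
= 4


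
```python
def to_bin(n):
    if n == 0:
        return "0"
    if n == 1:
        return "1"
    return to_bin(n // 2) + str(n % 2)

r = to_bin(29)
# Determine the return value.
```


to_bin(29)
= to_bin(14) + "1"
= to_bin(7) + "0" + "1"
= to_bin(3) + "1" + "0" + "1"
= to_bin(1) + "1" + "1" + "0" + "1"
= "1" + "1" + "1" + "0" + "1"
= "11101"


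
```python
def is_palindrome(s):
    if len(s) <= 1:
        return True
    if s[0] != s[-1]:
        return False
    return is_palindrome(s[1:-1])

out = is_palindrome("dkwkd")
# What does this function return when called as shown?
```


is_palindrome("dkwkd")
"dkwkd": s[0]='d' == s[-1]='d' -> is_palindrome("kwk")
"kwk": s[0]='k' == s[-1]='k' -> is_palindrome("w")
"w": len <= 1 -> True
= True


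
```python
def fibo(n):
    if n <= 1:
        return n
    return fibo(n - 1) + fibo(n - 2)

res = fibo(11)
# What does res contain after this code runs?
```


fibo(11)
= fibo(10) + fibo(9)
= (fibo(9) + fibo(8)) + fibo(9)
Computing bottom-up: fibo(0)=0, fibo(1)=1, fibo(2)=1, fibo(3)=2, fibo(4)=3, fibo(5)=5, fibo(6)=8, fibo(7)=13, fibo(8)=21, fibo(9)=34, fibo(10)=55, fibo(11)=89
= 89


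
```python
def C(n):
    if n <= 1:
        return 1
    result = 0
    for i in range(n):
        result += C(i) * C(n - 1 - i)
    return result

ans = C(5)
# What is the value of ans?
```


C(5)
= sum of C(i) * C(5-1-i) for i in 0..4
First compute sub-values bottom-up:
  C(0) = 1, C(1) = 1
  C(2) = 1*1 + 1*1 = 2
  C(3) = 1*2 + 1*1 + 2*1 = 5
  C(4) = 1*5 + 1*2 + 2*1 + 5*1 = 14
Now C(5):
  C(0)*C(4) = 1*14 = 14
  C(1)*C(3) = 1*5 = 5
  C(2)*C(2) = 2*2 = 4
  C(3)*C(1) = 5*1 = 5
  C(4)*C(0) = 14*1 = 14
= 14 + 5 + 4 + 5 + 14
= 42


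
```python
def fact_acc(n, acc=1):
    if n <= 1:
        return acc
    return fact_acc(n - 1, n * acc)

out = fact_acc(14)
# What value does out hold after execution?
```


fact_acc(14, 1)
= fact_acc(13, 14 * 1) = fact_acc(13, 14)
= fact_acc(12, 13 * 14) = fact_acc(12, 182)
= fact_acc(11, 12 * 182) = fact_acc(11, 2184)
= fact_acc(10, 11 * 2184) = fact_acc(10, 24024)
= fact_acc(9, 10 * 24024) = fact_acc(9, 240240)
= fact_acc(8, 9 * 240240) = fact_acc(8, 2162160)
= fact_acc(7, 8 * 2162160) = fact_acc(7, 17297280)
= fact_acc(6, 7 * 17297280) = fact_acc(6, 121080960)
= fact_acc(5, 6 * 121080960) = fact_acc(5, 726485760)
= fact_acc(4, 5 * 726485760) = fact_acc(4, 3632428800)
= fact_acc(3, 4 * 3632428800) = fact_acc(3, 14529715200)
= fact_acc(2, 3 * 14529715200) = fact_acc(2, 43589145600)
= fact_acc(1, 2 * 43589145600) = fact_acc(1, 87178291200)
n <= 1, return acc = 87178291200


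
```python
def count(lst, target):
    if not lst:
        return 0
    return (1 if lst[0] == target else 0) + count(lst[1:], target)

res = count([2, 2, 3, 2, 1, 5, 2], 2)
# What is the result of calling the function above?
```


count([2, 2, 3, 2, 1, 5, 2], 2)
lst[0]=2 == 2: 1 + count([2, 3, 2, 1, 5, 2], 2)
lst[0]=2 == 2: 1 + count([3, 2, 1, 5, 2], 2)
lst[0]=3 != 2: 0 + count([2, 1, 5, 2], 2)
lst[0]=2 == 2: 1 + count([1, 5, 2], 2)
lst[0]=1 != 2: 0 + count([5, 2], 2)
lst[0]=5 != 2: 0 + count([2], 2)
lst[0]=2 == 2: 1 + count([], 2)
= 4


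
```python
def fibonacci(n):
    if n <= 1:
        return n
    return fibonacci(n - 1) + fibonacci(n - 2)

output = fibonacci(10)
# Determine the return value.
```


fibonacci(10)
= fibonacci(9) + fibonacci(8)
= (fibonacci(8) + fibonacci(7)) + fibonacci(8)
Computing bottom-up: fibonacci(0)=0, fibonacci(1)=1, fibonacci(2)=1, fibonacci(3)=2, fibonacci(4)=3, fibonacci(5)=5, fibonacci(6)=8, fibonacci(7)=13, fibonacci(8)=21, fibonacci(9)=34, fibonacci(10)=55
= 55


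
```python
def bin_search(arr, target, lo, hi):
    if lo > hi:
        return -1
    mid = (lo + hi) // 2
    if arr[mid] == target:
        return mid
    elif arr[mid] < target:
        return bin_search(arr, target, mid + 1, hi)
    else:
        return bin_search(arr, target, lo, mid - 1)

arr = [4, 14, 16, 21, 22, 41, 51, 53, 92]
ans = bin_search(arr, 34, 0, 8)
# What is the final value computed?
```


bin_search(arr, 34, 0, 8)
lo=0, hi=8, mid=4, arr[mid]=22
22 < 34, search right half
lo=5, hi=8, mid=6, arr[mid]=51
51 > 34, search left half
lo=5, hi=5, mid=5, arr[mid]=41
41 > 34, search left half
lo > hi, target not found, return -1
= -1


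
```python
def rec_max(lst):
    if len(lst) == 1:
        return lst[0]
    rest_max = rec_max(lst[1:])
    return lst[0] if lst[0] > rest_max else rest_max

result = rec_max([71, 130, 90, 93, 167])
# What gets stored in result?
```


rec_max([71, 130, 90, 93, 167])
= compare 71 with rec_max([130, 90, 93, 167])
= compare 130 with rec_max([90, 93, 167])
= compare 90 with rec_max([93, 167])
= compare 93 with rec_max([167])
Base: rec_max([167]) = 167
compare 93 with 167: max = 167
compare 90 with 167: max = 167
compare 130 with 167: max = 167
compare 71 with 167: max = 167
= 167


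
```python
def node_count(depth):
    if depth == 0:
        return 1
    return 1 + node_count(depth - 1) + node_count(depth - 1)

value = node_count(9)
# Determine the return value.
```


node_count(9)
= 1 + node_count(8) + node_count(8)
= 1 + 2 * node_count(8)
node_count(k) = 2^(k+1) - 1
node_count(0) = 1
node_count(1) = 3
node_count(2) = 7
node_count(3) = 15
node_count(4) = 31
node_count(9) = 2^10 - 1 = 1023


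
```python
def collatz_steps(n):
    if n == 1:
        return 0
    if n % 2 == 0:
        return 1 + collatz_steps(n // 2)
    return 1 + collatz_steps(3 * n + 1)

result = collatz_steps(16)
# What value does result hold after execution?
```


collatz_steps(16)
16 is even -> collatz_steps(8)
8 is even -> collatz_steps(4)
4 is even -> collatz_steps(2)
2 is even -> collatz_steps(1)
Reached 1 after 4 steps
= 4


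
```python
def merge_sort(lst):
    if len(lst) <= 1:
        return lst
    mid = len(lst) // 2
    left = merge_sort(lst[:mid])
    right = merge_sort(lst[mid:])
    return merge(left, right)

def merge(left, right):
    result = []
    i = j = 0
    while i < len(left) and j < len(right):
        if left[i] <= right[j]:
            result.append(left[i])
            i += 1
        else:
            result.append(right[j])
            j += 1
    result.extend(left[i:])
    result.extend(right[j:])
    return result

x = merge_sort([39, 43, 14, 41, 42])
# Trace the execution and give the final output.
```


merge_sort([39, 43, 14, 41, 42])
Split into [39, 43] and [14, 41, 42]
Left sorted: [39, 43]
Right sorted: [14, 41, 42]
Merge [39, 43] and [14, 41, 42]
= [14, 39, 41, 42, 43]


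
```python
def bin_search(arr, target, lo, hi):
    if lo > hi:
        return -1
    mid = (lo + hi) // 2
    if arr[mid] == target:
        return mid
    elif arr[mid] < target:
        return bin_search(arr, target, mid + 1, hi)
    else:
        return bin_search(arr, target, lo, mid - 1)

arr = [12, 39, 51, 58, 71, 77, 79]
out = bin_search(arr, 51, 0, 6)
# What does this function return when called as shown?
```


bin_search(arr, 51, 0, 6)
lo=0, hi=6, mid=3, arr[mid]=58
58 > 51, search left half
lo=0, hi=2, mid=1, arr[mid]=39
39 < 51, search right half
lo=2, hi=2, mid=2, arr[mid]=51
arr[2] == 51, found at index 2
= 2


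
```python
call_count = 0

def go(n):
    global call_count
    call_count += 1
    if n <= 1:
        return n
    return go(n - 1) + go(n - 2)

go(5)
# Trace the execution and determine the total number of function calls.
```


go(5) calls go(4) and go(3); each non-base call branches into two more.
Let C(k) = total number of calls made by go(k), including the call to go(k) itself.
Base cases: C(0) = 1, C(1) = 1
Recurrence: C(k) = 1 + C(k-1) + C(k-2)
  C(2) = 1 + C(1) + C(0) = 1 + 1 + 1 = 3
  C(3) = 1 + C(2) + C(1) = 1 + 3 + 1 = 5
  C(4) = 1 + C(3) + C(2) = 1 + 5 + 3 = 9
  C(5) = 1 + C(4) + C(3) = 1 + 9 + 5 = 15
Total calls = C(5) = 15


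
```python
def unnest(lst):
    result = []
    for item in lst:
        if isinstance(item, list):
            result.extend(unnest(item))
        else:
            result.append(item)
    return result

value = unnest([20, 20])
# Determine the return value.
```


unnest([20, 20])
Processing each element:
  20 is not a list -> append 20
  20 is not a list -> append 20
= [20, 20]


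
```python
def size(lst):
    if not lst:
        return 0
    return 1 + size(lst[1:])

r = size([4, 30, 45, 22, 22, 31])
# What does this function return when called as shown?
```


size([4, 30, 45, 22, 22, 31])
= 1 + size([30, 45, 22, 22, 31])
= 1 + 1 + size([45, 22, 22, 31])
= 1 + 1 + 1 + size([22, 22, 31])
= 1 + 1 + 1 + 1 + size([22, 31])
= 1 + 1 + 1 + 1 + 1 + size([31])
= 1 + 1 + 1 + 1 + 1 + 1 + size([])
= 1 + 1 + 1 + 1 + 1 + 1 + 0
= 6


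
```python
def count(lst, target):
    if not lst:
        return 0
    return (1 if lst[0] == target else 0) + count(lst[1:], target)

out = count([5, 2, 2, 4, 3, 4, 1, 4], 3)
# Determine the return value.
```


count([5, 2, 2, 4, 3, 4, 1, 4], 3)
lst[0]=5 != 3: 0 + count([2, 2, 4, 3, 4, 1, 4], 3)
lst[0]=2 != 3: 0 + count([2, 4, 3, 4, 1, 4], 3)
lst[0]=2 != 3: 0 + count([4, 3, 4, 1, 4], 3)
lst[0]=4 != 3: 0 + count([3, 4, 1, 4], 3)
lst[0]=3 == 3: 1 + count([4, 1, 4], 3)
lst[0]=4 != 3: 0 + count([1, 4], 3)
lst[0]=1 != 3: 0 + count([4], 3)
lst[0]=4 != 3: 0 + count([], 3)
= 1


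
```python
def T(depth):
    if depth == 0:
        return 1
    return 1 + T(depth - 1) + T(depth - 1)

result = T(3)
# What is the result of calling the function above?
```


T(3)
= 1 + T(2) + T(2)
= 1 + 2 * T(2)
T(k) = 2^(k+1) - 1
T(0) = 1
T(1) = 3
T(2) = 7
T(3) = 15
T(3) = 2^4 - 1 = 15


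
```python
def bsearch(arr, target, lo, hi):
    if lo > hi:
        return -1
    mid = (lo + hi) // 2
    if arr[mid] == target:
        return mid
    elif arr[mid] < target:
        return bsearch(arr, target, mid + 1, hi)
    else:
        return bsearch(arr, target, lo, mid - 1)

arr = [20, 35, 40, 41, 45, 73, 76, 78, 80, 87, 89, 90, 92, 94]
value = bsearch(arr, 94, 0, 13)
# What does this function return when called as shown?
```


bsearch(arr, 94, 0, 13)
lo=0, hi=13, mid=6, arr[mid]=76
76 < 94, search right half
lo=7, hi=13, mid=10, arr[mid]=89
89 < 94, search right half
lo=11, hi=13, mid=12, arr[mid]=92
92 < 94, search right half
lo=13, hi=13, mid=13, arr[mid]=94
arr[13] == 94, found at index 13
= 13


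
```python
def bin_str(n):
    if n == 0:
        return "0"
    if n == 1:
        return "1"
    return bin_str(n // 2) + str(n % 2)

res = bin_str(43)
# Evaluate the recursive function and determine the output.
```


bin_str(43)
= bin_str(21) + "1"
= bin_str(10) + "1" + "1"
= bin_str(5) + "0" + "1" + "1"
= bin_str(2) + "1" + "0" + "1" + "1"
= bin_str(1) + "0" + "1" + "0" + "1" + "1"
= "1" + "0" + "1" + "0" + "1" + "1"
= "101011"


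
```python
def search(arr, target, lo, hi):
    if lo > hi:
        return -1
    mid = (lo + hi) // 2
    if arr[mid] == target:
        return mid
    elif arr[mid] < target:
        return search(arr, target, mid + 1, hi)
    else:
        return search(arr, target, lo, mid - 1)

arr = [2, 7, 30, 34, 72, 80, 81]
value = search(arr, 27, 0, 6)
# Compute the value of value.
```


search(arr, 27, 0, 6)
lo=0, hi=6, mid=3, arr[mid]=34
34 > 27, search left half
lo=0, hi=2, mid=1, arr[mid]=7
7 < 27, search right half
lo=2, hi=2, mid=2, arr[mid]=30
30 > 27, search left half
lo > hi, target not found, return -1
= -1


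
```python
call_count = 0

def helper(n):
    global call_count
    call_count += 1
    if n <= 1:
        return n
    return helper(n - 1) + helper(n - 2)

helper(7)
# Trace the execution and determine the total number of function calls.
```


helper(7) calls helper(6) and helper(5); each non-base call branches into two more.
Let C(k) = total number of calls made by helper(k), including the call to helper(k) itself.
Base cases: C(0) = 1, C(1) = 1
Recurrence: C(k) = 1 + C(k-1) + C(k-2)
  C(2) = 1 + C(1) + C(0) = 1 + 1 + 1 = 3
  C(3) = 1 + C(2) + C(1) = 1 + 3 + 1 = 5
  C(4) = 1 + C(3) + C(2) = 1 + 5 + 3 = 9
  C(5) = 1 + C(4) + C(3) = 1 + 9 + 5 = 15
  C(6) = 1 + C(5) + C(4) = 1 + 15 + 9 = 25
  C(7) = 1 + C(6) + C(5) = 1 + 25 + 15 = 41
Total calls = C(7) = 41


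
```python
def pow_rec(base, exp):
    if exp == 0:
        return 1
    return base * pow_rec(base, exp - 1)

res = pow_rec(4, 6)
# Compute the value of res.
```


pow_rec(4, 6)
= 4 * pow_rec(4, 5)
= 4 * 4 * pow_rec(4, 4)
= 4 * 4 * 4 * pow_rec(4, 3)
= 4 * 4 * 4 * 4 * pow_rec(4, 2)
= 4 * 4 * 4 * 4 * 4 * pow_rec(4, 1)
= 4 * 4 * 4 * 4 * 4 * 4 * pow_rec(4, 0)
= 4 * 4 * 4 * 4 * 4 * 4 * 1
= 4096


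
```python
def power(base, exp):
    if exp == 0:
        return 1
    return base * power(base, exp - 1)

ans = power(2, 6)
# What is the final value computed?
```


power(2, 6)
= 2 * power(2, 5)
= 2 * 2 * power(2, 4)
= 2 * 2 * 2 * power(2, 3)
= 2 * 2 * 2 * 2 * power(2, 2)
= 2 * 2 * 2 * 2 * 2 * power(2, 1)
= 2 * 2 * 2 * 2 * 2 * 2 * power(2, 0)
= 2 * 2 * 2 * 2 * 2 * 2 * 1
= 64


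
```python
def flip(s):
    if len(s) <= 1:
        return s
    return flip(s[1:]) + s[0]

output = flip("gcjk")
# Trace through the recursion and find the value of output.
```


flip("gcjk")
= flip("cjk") + "g"
= flip("jk") + "c" + "g"
= flip("k") + "j" + "c" + "g"
= "k" + "j" + "c" + "g"
= "kjcg"


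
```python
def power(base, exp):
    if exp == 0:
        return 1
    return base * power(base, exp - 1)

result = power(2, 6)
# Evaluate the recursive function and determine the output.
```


power(2, 6)
= 2 * power(2, 5)
= 2 * 2 * power(2, 4)
= 2 * 2 * 2 * power(2, 3)
= 2 * 2 * 2 * 2 * power(2, 2)
= 2 * 2 * 2 * 2 * 2 * power(2, 1)
= 2 * 2 * 2 * 2 * 2 * 2 * power(2, 0)
= 2 * 2 * 2 * 2 * 2 * 2 * 1
= 64


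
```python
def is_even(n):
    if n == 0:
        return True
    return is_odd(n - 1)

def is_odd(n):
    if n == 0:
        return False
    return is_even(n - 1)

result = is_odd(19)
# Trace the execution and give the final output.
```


is_odd(19)
= is_even(18)
= is_odd(17)
= is_even(16)
= is_odd(15)
= is_even(14)
= is_odd(13)
= is_even(12)
= is_odd(11)
= is_even(10)
= is_odd(9)
= is_even(8)
= is_odd(7)
= is_even(6)
= is_odd(5)
= is_even(4)
= is_odd(3)
= is_even(2)
= is_odd(1)
= is_even(0)
n == 0: return True
= True


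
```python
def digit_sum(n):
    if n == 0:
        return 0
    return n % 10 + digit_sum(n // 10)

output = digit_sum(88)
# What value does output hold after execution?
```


digit_sum(88)
= 8 + digit_sum(8)
= 8 + 8 + digit_sum(0)
= 8 + 8 + 0
= 16


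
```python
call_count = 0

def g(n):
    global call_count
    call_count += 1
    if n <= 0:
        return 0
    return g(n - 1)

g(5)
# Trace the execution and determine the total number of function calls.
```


g(5) calls g(4) calls ... calls g(0)
Total calls: 5 + 1 (for base case) = 6


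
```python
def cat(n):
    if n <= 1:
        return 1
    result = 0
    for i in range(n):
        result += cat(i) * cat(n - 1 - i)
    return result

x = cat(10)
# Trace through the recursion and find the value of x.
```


cat(10)
= sum of cat(i) * cat(10-1-i) for i in 0..9
First compute sub-values bottom-up:
  cat(0) = 1, cat(1) = 1
  cat(2) = 1*1 + 1*1 = 2
  cat(3) = 1*2 + 1*1 + 2*1 = 5
  cat(4) = 1*5 + 1*2 + 2*1 + 5*1 = 14
  cat(5) = 1*14 + 1*5 + 2*2 + 5*1 + 14*1 = 42
  cat(6) = 1*42 + 1*14 + 2*5 + 5*2 + 14*1 + 42*1 = 132
  cat(7) = 1*132 + 1*42 + 2*14 + 5*5 + 14*2 + 42*1 + 132*1 = 429
  cat(8) = 1*429 + 1*132 + 2*42 + 5*14 + 14*5 + 42*2 + 132*1 + 429*1 = 1430
  cat(9) = 1*1430 + 1*429 + 2*132 + 5*42 + 14*14 + 42*5 + 132*2 + 429*1 + 1430*1 = 4862
Now cat(10):
  cat(0)*cat(9) = 1*4862 = 4862
  cat(1)*cat(8) = 1*1430 = 1430
  cat(2)*cat(7) = 2*429 = 858
  cat(3)*cat(6) = 5*132 = 660
  cat(4)*cat(5) = 14*42 = 588
  cat(5)*cat(4) = 42*14 = 588
  cat(6)*cat(3) = 132*5 = 660
  cat(7)*cat(2) = 429*2 = 858
  cat(8)*cat(1) = 1430*1 = 1430
  cat(9)*cat(0) = 4862*1 = 4862
= 4862 + 1430 + 858 + 660 + 588 + 588 + 660 + 858 + 1430 + 4862
= 16796


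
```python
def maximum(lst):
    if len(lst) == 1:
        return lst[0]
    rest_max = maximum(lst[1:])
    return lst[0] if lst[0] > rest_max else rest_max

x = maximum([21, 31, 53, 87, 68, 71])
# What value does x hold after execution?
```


maximum([21, 31, 53, 87, 68, 71])
= compare 21 with maximum([31, 53, 87, 68, 71])
= compare 31 with maximum([53, 87, 68, 71])
= compare 53 with maximum([87, 68, 71])
= compare 87 with maximum([68, 71])
= compare 68 with maximum([71])
Base: maximum([71]) = 71
compare 68 with 71: max = 71
compare 87 with 71: max = 87
compare 53 with 87: max = 87
compare 31 with 87: max = 87
compare 21 with 87: max = 87
= 87


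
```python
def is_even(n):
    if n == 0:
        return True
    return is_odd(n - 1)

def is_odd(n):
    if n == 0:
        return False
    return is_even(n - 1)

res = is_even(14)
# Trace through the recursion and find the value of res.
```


is_even(14)
= is_odd(13)
= is_even(12)
= is_odd(11)
= is_even(10)
= is_odd(9)
= is_even(8)
= is_odd(7)
= is_even(6)
= is_odd(5)
= is_even(4)
= is_odd(3)
= is_even(2)
= is_odd(1)
= is_even(0)
n == 0: return True
= True


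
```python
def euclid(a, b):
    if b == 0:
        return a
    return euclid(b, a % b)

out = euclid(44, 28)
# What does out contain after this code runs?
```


euclid(44, 28)
= euclid(28, 44 % 28) = euclid(28, 16)
= euclid(16, 28 % 16) = euclid(16, 12)
= euclid(12, 16 % 12) = euclid(12, 4)
= euclid(4, 12 % 4) = euclid(4, 0)
b == 0, return a = 4


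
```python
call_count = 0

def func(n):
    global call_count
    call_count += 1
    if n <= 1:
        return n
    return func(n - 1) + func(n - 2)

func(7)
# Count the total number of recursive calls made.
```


func(7) calls func(6) and func(5); each non-base call branches into two more.
Let C(k) = total number of calls made by func(k), including the call to func(k) itself.
Base cases: C(0) = 1, C(1) = 1
Recurrence: C(k) = 1 + C(k-1) + C(k-2)
  C(2) = 1 + C(1) + C(0) = 1 + 1 + 1 = 3
  C(3) = 1 + C(2) + C(1) = 1 + 3 + 1 = 5
  C(4) = 1 + C(3) + C(2) = 1 + 5 + 3 = 9
  C(5) = 1 + C(4) + C(3) = 1 + 9 + 5 = 15
  C(6) = 1 + C(5) + C(4) = 1 + 15 + 9 = 25
  C(7) = 1 + C(6) + C(5) = 1 + 25 + 15 = 41
Total calls = C(7) = 41


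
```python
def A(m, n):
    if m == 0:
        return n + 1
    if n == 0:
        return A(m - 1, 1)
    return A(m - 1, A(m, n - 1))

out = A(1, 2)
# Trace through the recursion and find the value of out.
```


A(1, 2)
= A(0, A(1, 1))
First compute A(1, 1) = 3
= A(0, 3)
= 4


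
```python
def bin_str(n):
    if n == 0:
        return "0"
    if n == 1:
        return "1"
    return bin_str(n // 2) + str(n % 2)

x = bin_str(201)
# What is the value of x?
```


bin_str(201)
= bin_str(100) + "1"
= bin_str(50) + "0" + "1"
= bin_str(25) + "0" + "0" + "1"
= bin_str(12) + "1" + "0" + "0" + "1"
= bin_str(6) + "0" + "1" + "0" + "0" + "1"
= bin_str(3) + "0" + "0" + "1" + "0" + "0" + "1"
= bin_str(1) + "1" + "0" + "0" + "1" + "0" + "0" + "1"
= "1" + "1" + "0" + "0" + "1" + "0" + "0" + "1"
= "11001001"


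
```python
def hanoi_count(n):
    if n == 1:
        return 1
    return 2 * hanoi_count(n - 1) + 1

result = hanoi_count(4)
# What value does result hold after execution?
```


hanoi_count(4)
= 2 * hanoi_count(3) + 1
= 2 * (2 * hanoi_count(2) + 1) + 1
= 2 * (2 * (2 * hanoi_count(1) + 1) + 1) + 1
Now compute bottom-up:
hanoi_count(1) = 1
hanoi_count(2) = 2 * 1 + 1 = 3
hanoi_count(3) = 2 * 3 + 1 = 7
hanoi_count(4) = 2 * 7 + 1 = 15
= 15
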